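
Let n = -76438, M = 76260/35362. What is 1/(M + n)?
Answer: -17681/1351462148 ≈ -1.3083e-5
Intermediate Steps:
M = 38130/17681 (M = 76260*(1/35362) = 38130/17681 ≈ 2.1566)
1/(M + n) = 1/(38130/17681 - 76438) = 1/(-1351462148/17681) = -17681/1351462148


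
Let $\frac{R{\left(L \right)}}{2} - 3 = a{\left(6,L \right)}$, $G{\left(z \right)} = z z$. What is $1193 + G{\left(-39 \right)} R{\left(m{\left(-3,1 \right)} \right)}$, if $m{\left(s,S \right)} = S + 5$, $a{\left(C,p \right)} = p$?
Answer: $28571$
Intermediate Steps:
$G{\left(z \right)} = z^{2}$
$m{\left(s,S \right)} = 5 + S$
$R{\left(L \right)} = 6 + 2 L$
$1193 + G{\left(-39 \right)} R{\left(m{\left(-3,1 \right)} \right)} = 1193 + \left(-39\right)^{2} \left(6 + 2 \left(5 + 1\right)\right) = 1193 + 1521 \left(6 + 2 \cdot 6\right) = 1193 + 1521 \left(6 + 12\right) = 1193 + 1521 \cdot 18 = 1193 + 27378 = 28571$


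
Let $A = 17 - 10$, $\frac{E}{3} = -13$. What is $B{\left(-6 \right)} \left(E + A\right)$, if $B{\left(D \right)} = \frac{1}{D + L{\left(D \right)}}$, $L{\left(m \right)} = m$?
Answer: $\frac{8}{3} \approx 2.6667$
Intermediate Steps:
$E = -39$ ($E = 3 \left(-13\right) = -39$)
$A = 7$ ($A = 17 - 10 = 7$)
$B{\left(D \right)} = \frac{1}{2 D}$ ($B{\left(D \right)} = \frac{1}{D + D} = \frac{1}{2 D}$)
$B{\left(-6 \right)} \left(E + A\right) = \frac{1}{2 \left(-6\right)} \left(-39 + 7\right) = \frac{1}{2} \left(- \frac{1}{6}\right) \left(-32\right) = \left(- \frac{1}{12}\right) \left(-32\right) = \frac{8}{3}$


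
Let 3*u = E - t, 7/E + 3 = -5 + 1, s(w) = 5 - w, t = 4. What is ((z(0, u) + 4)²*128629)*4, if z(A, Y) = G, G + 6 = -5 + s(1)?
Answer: 4630644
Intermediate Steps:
E = -1 (E = 7/(-3 + (-5 + 1)) = 7/(-3 - 4) = 7/(-7) = 7*(-⅐) = -1)
G = -7 (G = -6 + (-5 + (5 - 1*1)) = -6 + (-5 + (5 - 1)) = -6 + (-5 + 4) = -6 - 1 = -7)
u = -5/3 (u = (-1 - 1*4)/3 = (-1 - 4)/3 = (⅓)*(-5) = -5/3 ≈ -1.6667)
z(A, Y) = -7
((z(0, u) + 4)²*128629)*4 = ((-7 + 4)²*128629)*4 = ((-3)²*128629)*4 = (9*128629)*4 = 1157661*4 = 4630644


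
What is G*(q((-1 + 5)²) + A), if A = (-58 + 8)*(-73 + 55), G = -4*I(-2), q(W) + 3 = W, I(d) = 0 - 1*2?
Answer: 7304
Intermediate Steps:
I(d) = -2 (I(d) = 0 - 2 = -2)
q(W) = -3 + W
G = 8 (G = -4*(-2) = 8)
A = 900 (A = -50*(-18) = 900)
G*(q((-1 + 5)²) + A) = 8*((-3 + (-1 + 5)²) + 900) = 8*((-3 + 4²) + 900) = 8*((-3 + 16) + 900) = 8*(13 + 900) = 8*913 = 7304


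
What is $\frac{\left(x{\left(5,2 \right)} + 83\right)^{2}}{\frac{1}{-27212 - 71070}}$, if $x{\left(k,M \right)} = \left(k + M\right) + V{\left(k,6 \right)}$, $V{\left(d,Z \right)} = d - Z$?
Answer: $-778491722$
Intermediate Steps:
$x{\left(k,M \right)} = -6 + M + 2 k$ ($x{\left(k,M \right)} = \left(k + M\right) + \left(k - 6\right) = \left(M + k\right) + \left(k - 6\right) = \left(M + k\right) + \left(-6 + k\right) = -6 + M + 2 k$)
$\frac{\left(x{\left(5,2 \right)} + 83\right)^{2}}{\frac{1}{-27212 - 71070}} = \frac{\left(\left(-6 + 2 + 2 \cdot 5\right) + 83\right)^{2}}{\frac{1}{-27212 - 71070}} = \frac{\left(\left(-6 + 2 + 10\right) + 83\right)^{2}}{\frac{1}{-98282}} = \frac{\left(6 + 83\right)^{2}}{- \frac{1}{98282}} = 89^{2} \left(-98282\right) = 7921 \left(-98282\right) = -778491722$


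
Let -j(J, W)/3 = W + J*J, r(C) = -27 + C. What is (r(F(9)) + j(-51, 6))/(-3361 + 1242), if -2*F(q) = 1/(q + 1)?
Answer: 156961/42380 ≈ 3.7037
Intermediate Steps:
F(q) = -1/(2*(1 + q)) (F(q) = -1/(2*(q + 1)) = -1/(2*(1 + q)))
j(J, W) = -3*W - 3*J² (j(J, W) = -3*(W + J*J) = -3*(W + J²) = -3*W - 3*J²)
(r(F(9)) + j(-51, 6))/(-3361 + 1242) = ((-27 - 1/(2 + 2*9)) + (-3*6 - 3*(-51)²))/(-3361 + 1242) = ((-27 - 1/(2 + 18)) + (-18 - 3*2601))/(-2119) = ((-27 - 1/20) + (-18 - 7803))*(-1/2119) = ((-27 - 1*1/20) - 7821)*(-1/2119) = ((-27 - 1/20) - 7821)*(-1/2119) = (-541/20 - 7821)*(-1/2119) = -156961/20*(-1/2119) = 156961/42380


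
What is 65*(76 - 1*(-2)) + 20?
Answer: 5090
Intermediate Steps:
65*(76 - 1*(-2)) + 20 = 65*(76 + 2) + 20 = 65*78 + 20 = 5070 + 20 = 5090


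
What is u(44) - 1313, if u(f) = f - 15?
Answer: -1284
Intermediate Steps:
u(f) = -15 + f
u(44) - 1313 = (-15 + 44) - 1313 = 29 - 1313 = -1284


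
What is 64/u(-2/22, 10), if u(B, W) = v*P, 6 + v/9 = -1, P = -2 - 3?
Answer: 64/315 ≈ 0.20317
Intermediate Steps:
P = -5
v = -63 (v = -54 + 9*(-1) = -54 - 9 = -63)
u(B, W) = 315 (u(B, W) = -63*(-5) = 315)
64/u(-2/22, 10) = 64/315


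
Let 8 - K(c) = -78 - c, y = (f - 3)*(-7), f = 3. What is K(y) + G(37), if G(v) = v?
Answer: 123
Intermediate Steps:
y = 0 (y = (3 - 3)*(-7) = 0*(-7) = 0)
K(c) = 86 + c (K(c) = 8 - (-78 - c) = 8 + (78 + c) = 86 + c)
K(y) + G(37) = (86 + 0) + 37 = 86 + 37 = 123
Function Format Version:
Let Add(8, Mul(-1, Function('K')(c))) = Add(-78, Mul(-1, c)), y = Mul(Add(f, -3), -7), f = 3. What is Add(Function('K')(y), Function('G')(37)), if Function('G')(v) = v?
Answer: 123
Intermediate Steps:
y = 0 (y = Mul(Add(3, -3), -7) = Mul(0, -7) = 0)
Function('K')(c) = Add(86, c) (Function('K')(c) = Add(8, Mul(-1, Add(-78, Mul(-1, c)))) = Add(8, Add(78, c)) = Add(86, c))
Add(Function('K')(y), Function('G')(37)) = Add(Add(86, 0), 37) = Add(86, 37) = 123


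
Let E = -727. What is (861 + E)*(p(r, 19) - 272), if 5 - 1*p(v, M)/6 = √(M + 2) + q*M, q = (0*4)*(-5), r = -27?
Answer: -32428 - 804*√21 ≈ -36112.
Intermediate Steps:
q = 0 (q = 0*(-5) = 0)
p(v, M) = 30 - 6*√(2 + M) (p(v, M) = 30 - 6*(√(M + 2) + 0*M) = 30 - 6*(√(2 + M) + 0) = 30 - 6*√(2 + M))
(861 + E)*(p(r, 19) - 272) = (861 - 727)*((30 - 6*√(2 + 19)) - 272) = 134*((30 - 6*√21) - 272) = 134*(-242 - 6*√21) = -32428 - 804*√21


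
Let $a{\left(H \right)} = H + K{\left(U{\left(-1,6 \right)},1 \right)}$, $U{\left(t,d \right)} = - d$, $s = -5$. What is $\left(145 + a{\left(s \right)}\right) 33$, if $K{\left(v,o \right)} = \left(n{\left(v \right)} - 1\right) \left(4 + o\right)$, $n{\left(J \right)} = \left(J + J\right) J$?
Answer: $16335$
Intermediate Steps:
$n{\left(J \right)} = 2 J^{2}$ ($n{\left(J \right)} = 2 J J = 2 J^{2}$)
$K{\left(v,o \right)} = \left(-1 + 2 v^{2}\right) \left(4 + o\right)$ ($K{\left(v,o \right)} = \left(2 v^{2} - 1\right) \left(4 + o\right) = \left(-1 + 2 v^{2}\right) \left(4 + o\right)$)
$a{\left(H \right)} = 355 + H$ ($a{\left(H \right)} = H + \left(-4 - 1 + 8 \left(\left(-1\right) 6\right)^{2} + 2 \cdot 1 \left(\left(-1\right) 6\right)^{2}\right) = H + \left(-4 - 1 + 8 \left(-6\right)^{2} + 2 \cdot 1 \left(-6\right)^{2}\right) = H + \left(-4 - 1 + 8 \cdot 36 + 2 \cdot 1 \cdot 36\right) = H + \left(-4 - 1 + 288 + 72\right) = H + 355 = 355 + H$)
$\left(145 + a{\left(s \right)}\right) 33 = \left(145 + \left(355 - 5\right)\right) 33 = \left(145 + 350\right) 33 = 495 \cdot 33 = 16335$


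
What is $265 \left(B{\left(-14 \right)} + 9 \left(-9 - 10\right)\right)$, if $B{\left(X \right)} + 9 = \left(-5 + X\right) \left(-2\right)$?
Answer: $-37630$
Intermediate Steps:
$B{\left(X \right)} = 1 - 2 X$ ($B{\left(X \right)} = -9 + \left(-5 + X\right) \left(-2\right) = -9 - \left(-10 + 2 X\right) = 1 - 2 X$)
$265 \left(B{\left(-14 \right)} + 9 \left(-9 - 10\right)\right) = 265 \left(\left(1 - -28\right) + 9 \left(-9 - 10\right)\right) = 265 \left(\left(1 + 28\right) + 9 \left(-19\right)\right) = 265 \left(29 - 171\right) = 265 \left(-142\right) = -37630$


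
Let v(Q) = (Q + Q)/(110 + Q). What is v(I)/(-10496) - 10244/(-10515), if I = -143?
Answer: 53714947/55182720 ≈ 0.97340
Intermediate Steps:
v(Q) = 2*Q/(110 + Q) (v(Q) = (2*Q)/(110 + Q) = 2*Q/(110 + Q))
v(I)/(-10496) - 10244/(-10515) = (2*(-143)/(110 - 143))/(-10496) - 10244/(-10515) = (2*(-143)/(-33))*(-1/10496) - 10244*(-1/10515) = (2*(-143)*(-1/33))*(-1/10496) + 10244/10515 = (26/3)*(-1/10496) + 10244/10515 = -13/15744 + 10244/10515 = 53714947/55182720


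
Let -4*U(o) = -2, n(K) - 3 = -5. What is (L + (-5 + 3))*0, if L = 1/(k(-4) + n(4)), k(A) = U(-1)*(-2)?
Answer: 0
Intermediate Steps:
n(K) = -2 (n(K) = 3 - 5 = -2)
U(o) = ½ (U(o) = -¼*(-2) = ½)
k(A) = -1 (k(A) = (½)*(-2) = -1)
L = -⅓ (L = 1/(-1 - 2) = 1/(-3) = -⅓ ≈ -0.33333)
(L + (-5 + 3))*0 = (-⅓ + (-5 + 3))*0 = (-⅓ - 2)*0 = -7/3*0 = 0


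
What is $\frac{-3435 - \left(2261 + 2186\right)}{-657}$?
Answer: $\frac{7882}{657} \approx 11.997$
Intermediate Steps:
$\frac{-3435 - \left(2261 + 2186\right)}{-657} = \left(-3435 - 4447\right) \left(- \frac{1}{657}\right) = \left(-7882\right) \left(- \frac{1}{657}\right) = \frac{7882}{657}$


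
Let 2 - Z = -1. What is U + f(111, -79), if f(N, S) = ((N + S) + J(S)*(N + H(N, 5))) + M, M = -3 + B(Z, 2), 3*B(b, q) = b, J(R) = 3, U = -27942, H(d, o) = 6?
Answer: -27561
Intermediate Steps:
Z = 3 (Z = 2 - 1*(-1) = 2 + 1 = 3)
B(b, q) = b/3
M = -2 (M = -3 + (⅓)*3 = -3 + 1 = -2)
f(N, S) = 16 + S + 4*N (f(N, S) = ((N + S) + 3*(N + 6)) - 2 = ((N + S) + 3*(6 + N)) - 2 = ((N + S) + (18 + 3*N)) - 2 = (18 + S + 4*N) - 2 = 16 + S + 4*N)
U + f(111, -79) = -27942 + (16 - 79 + 4*111) = -27942 + (16 - 79 + 444) = -27942 + 381 = -27561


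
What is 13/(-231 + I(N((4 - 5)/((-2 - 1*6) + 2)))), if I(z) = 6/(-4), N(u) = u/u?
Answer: -26/465 ≈ -0.055914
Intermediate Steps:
N(u) = 1
I(z) = -3/2 (I(z) = 6*(-1/4) = -3/2)
13/(-231 + I(N((4 - 5)/((-2 - 1*6) + 2)))) = 13/(-231 - 3/2) = 13/(-465/2) = 13*(-2/465) = -26/465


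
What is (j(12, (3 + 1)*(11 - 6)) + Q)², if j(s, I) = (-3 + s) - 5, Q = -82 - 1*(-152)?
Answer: 5476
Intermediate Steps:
Q = 70 (Q = -82 + 152 = 70)
j(s, I) = -8 + s
(j(12, (3 + 1)*(11 - 6)) + Q)² = ((-8 + 12) + 70)² = (4 + 70)² = 74² = 5476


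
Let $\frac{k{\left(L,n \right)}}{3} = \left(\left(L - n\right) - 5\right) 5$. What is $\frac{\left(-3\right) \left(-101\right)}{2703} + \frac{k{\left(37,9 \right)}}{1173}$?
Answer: $\frac{366}{901} \approx 0.40622$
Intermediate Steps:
$k{\left(L,n \right)} = -75 - 15 n + 15 L$ ($k{\left(L,n \right)} = 3 \left(\left(L - n\right) - 5\right) 5 = 3 \left(-5 + L - n\right) 5 = 3 \left(-25 - 5 n + 5 L\right) = -75 - 15 n + 15 L$)
$\frac{\left(-3\right) \left(-101\right)}{2703} + \frac{k{\left(37,9 \right)}}{1173} = \frac{\left(-3\right) \left(-101\right)}{2703} + \frac{-75 - 135 + 15 \cdot 37}{1173} = 303 \cdot \frac{1}{2703} + \left(-75 - 135 + 555\right) \frac{1}{1173} = \frac{101}{901} + 345 \cdot \frac{1}{1173} = \frac{101}{901} + \frac{5}{17} = \frac{366}{901}$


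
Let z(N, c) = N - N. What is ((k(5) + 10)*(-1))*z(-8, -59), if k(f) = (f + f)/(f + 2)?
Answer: 0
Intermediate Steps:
k(f) = 2*f/(2 + f) (k(f) = (2*f)/(2 + f) = 2*f/(2 + f))
z(N, c) = 0
((k(5) + 10)*(-1))*z(-8, -59) = ((2*5/(2 + 5) + 10)*(-1))*0 = ((2*5/7 + 10)*(-1))*0 = ((2*5*(⅐) + 10)*(-1))*0 = ((10/7 + 10)*(-1))*0 = ((80/7)*(-1))*0 = -80/7*0 = 0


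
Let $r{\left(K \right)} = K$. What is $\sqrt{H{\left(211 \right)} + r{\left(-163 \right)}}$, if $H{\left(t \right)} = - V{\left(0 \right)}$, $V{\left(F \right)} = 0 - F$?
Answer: $i \sqrt{163} \approx 12.767 i$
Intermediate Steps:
$V{\left(F \right)} = - F$
$H{\left(t \right)} = 0$ ($H{\left(t \right)} = - \left(-1\right) 0 = \left(-1\right) 0 = 0$)
$\sqrt{H{\left(211 \right)} + r{\left(-163 \right)}} = \sqrt{0 - 163} = \sqrt{-163} = i \sqrt{163}$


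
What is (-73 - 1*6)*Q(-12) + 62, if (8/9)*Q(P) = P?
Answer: 2257/2 ≈ 1128.5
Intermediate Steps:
Q(P) = 9*P/8
(-73 - 1*6)*Q(-12) + 62 = (-73 - 1*6)*((9/8)*(-12)) + 62 = (-73 - 6)*(-27/2) + 62 = -79*(-27/2) + 62 = 2133/2 + 62 = 2257/2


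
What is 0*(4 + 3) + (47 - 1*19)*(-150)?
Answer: -4200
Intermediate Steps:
0*(4 + 3) + (47 - 1*19)*(-150) = 0*7 + (47 - 19)*(-150) = 0 + 28*(-150) = 0 - 4200 = -4200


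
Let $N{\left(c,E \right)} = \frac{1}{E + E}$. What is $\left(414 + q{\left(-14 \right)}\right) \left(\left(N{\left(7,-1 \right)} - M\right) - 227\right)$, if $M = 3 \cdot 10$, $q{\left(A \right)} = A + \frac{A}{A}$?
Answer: $- \frac{206515}{2} \approx -1.0326 \cdot 10^{5}$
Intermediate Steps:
$N{\left(c,E \right)} = \frac{1}{2 E}$
$q{\left(A \right)} = 1 + A$ ($q{\left(A \right)} = A + 1 = 1 + A$)
$M = 30$
$\left(414 + q{\left(-14 \right)}\right) \left(\left(N{\left(7,-1 \right)} - M\right) - 227\right) = \left(414 + \left(1 - 14\right)\right) \left(\left(\frac{1}{2 \left(-1\right)} - 30\right) - 227\right) = \left(414 - 13\right) \left(\left(\frac{1}{2} \left(-1\right) - 30\right) - 227\right) = 401 \left(\left(- \frac{1}{2} - 30\right) - 227\right) = 401 \left(- \frac{61}{2} - 227\right) = 401 \left(- \frac{515}{2}\right) = - \frac{206515}{2}$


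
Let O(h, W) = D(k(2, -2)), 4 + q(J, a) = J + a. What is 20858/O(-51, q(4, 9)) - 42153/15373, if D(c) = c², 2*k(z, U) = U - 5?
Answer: 1280534639/753277 ≈ 1700.0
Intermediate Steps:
k(z, U) = -5/2 + U/2 (k(z, U) = (U - 5)/2 = (-5 + U)/2 = -5/2 + U/2)
q(J, a) = -4 + J + a (q(J, a) = -4 + (J + a) = -4 + J + a)
O(h, W) = 49/4 (O(h, W) = (-5/2 + (½)*(-2))² = (-5/2 - 1)² = (-7/2)² = 49/4)
20858/O(-51, q(4, 9)) - 42153/15373 = 20858/(49/4) - 42153/15373 = 20858*(4/49) - 42153*1/15373 = 83432/49 - 42153/15373 = 1280534639/753277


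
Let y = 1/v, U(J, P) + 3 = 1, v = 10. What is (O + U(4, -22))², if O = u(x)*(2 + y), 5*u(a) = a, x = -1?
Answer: 14641/2500 ≈ 5.8564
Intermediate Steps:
U(J, P) = -2 (U(J, P) = -3 + 1 = -2)
y = ⅒ (y = 1/10 = ⅒ ≈ 0.10000)
u(a) = a/5
O = -21/50 (O = ((⅕)*(-1))*(2 + ⅒) = -⅕*21/10 = -21/50 ≈ -0.42000)
(O + U(4, -22))² = (-21/50 - 2)² = (-121/50)² = 14641/2500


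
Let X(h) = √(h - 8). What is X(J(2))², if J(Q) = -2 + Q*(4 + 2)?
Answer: 2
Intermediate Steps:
J(Q) = -2 + 6*Q (J(Q) = -2 + Q*6 = -2 + 6*Q)
X(h) = √(-8 + h)
X(J(2))² = (√(-8 + (-2 + 6*2)))² = (√(-8 + (-2 + 12)))² = (√(-8 + 10))² = (√2)² = 2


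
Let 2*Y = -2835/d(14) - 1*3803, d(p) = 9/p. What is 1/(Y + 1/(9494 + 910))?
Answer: -10404/42724025 ≈ -0.00024352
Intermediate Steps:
Y = -8213/2 (Y = (-2835/(9/14) - 1*3803)/2 = (-2835/(9*(1/14)) - 3803)/2 = (-2835/9/14 - 3803)/2 = (-2835*14/9 - 3803)/2 = (-4410 - 3803)/2 = (1/2)*(-8213) = -8213/2 ≈ -4106.5)
1/(Y + 1/(9494 + 910)) = 1/(-8213/2 + 1/(9494 + 910)) = 1/(-8213/2 + 1/10404) = 1/(-42724025/10404) = -10404/42724025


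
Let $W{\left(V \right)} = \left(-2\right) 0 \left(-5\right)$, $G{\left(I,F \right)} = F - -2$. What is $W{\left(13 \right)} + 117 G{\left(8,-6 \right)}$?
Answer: $-468$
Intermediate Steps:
$G{\left(I,F \right)} = 2 + F$ ($G{\left(I,F \right)} = F + 2 = 2 + F$)
$W{\left(V \right)} = 0$ ($W{\left(V \right)} = 0 \left(-5\right) = 0$)
$W{\left(13 \right)} + 117 G{\left(8,-6 \right)} = 0 + 117 \left(2 - 6\right) = 0 + 117 \left(-4\right) = 0 - 468 = -468$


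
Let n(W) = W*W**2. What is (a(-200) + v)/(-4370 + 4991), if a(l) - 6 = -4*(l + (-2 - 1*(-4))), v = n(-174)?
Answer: -1755742/207 ≈ -8481.8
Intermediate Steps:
n(W) = W**3
v = -5268024 (v = (-174)**3 = -5268024)
a(l) = -2 - 4*l (a(l) = 6 - 4*(l + (-2 - 1*(-4))) = 6 - 4*(l + (-2 + 4)) = 6 - 4*(l + 2) = 6 - 4*(2 + l) = 6 + (-8 - 4*l) = -2 - 4*l)
(a(-200) + v)/(-4370 + 4991) = ((-2 - 4*(-200)) - 5268024)/(-4370 + 4991) = ((-2 + 800) - 5268024)/621 = (798 - 5268024)*(1/621) = -5267226*1/621 = -1755742/207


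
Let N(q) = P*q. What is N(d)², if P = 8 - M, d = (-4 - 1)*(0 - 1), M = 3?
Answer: 625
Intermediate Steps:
d = 5 (d = -5*(-1) = 5)
P = 5 (P = 8 - 1*3 = 8 - 3 = 5)
N(q) = 5*q
N(d)² = (5*5)² = 25² = 625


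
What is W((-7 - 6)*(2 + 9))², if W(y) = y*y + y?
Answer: 412333636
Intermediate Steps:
W(y) = y + y² (W(y) = y² + y = y + y²)
W((-7 - 6)*(2 + 9))² = (((-7 - 6)*(2 + 9))*(1 + (-7 - 6)*(2 + 9)))² = ((-13*11)*(1 - 13*11))² = (-143*(1 - 143))² = (-143*(-142))² = 20306² = 412333636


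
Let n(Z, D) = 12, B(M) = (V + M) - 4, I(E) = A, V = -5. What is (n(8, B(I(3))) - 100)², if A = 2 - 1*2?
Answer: 7744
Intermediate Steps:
A = 0 (A = 2 - 2 = 0)
I(E) = 0
B(M) = -9 + M (B(M) = (-5 + M) - 4 = -9 + M)
(n(8, B(I(3))) - 100)² = (12 - 100)² = (-88)² = 7744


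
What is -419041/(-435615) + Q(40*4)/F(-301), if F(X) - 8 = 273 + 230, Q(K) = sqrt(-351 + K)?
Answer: 419041/435615 + I*sqrt(191)/511 ≈ 0.96195 + 0.027046*I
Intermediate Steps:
F(X) = 511 (F(X) = 8 + (273 + 230) = 8 + 503 = 511)
-419041/(-435615) + Q(40*4)/F(-301) = -419041/(-435615) + sqrt(-351 + 40*4)/511 = -419041*(-1/435615) + sqrt(-351 + 160)*(1/511) = 419041/435615 + sqrt(-191)*(1/511) = 419041/435615 + (I*sqrt(191))*(1/511) = 419041/435615 + I*sqrt(191)/511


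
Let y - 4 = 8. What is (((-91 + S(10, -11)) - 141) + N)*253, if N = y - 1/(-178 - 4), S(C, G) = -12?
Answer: -10682419/182 ≈ -58695.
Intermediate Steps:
y = 12 (y = 4 + 8 = 12)
N = 2185/182 (N = 12 - 1/(-178 - 4) = 12 - 1/(-182) = 12 - 1*(-1/182) = 12 + 1/182 = 2185/182 ≈ 12.005)
(((-91 + S(10, -11)) - 141) + N)*253 = (((-91 - 12) - 141) + 2185/182)*253 = ((-103 - 141) + 2185/182)*253 = (-244 + 2185/182)*253 = -42223/182*253 = -10682419/182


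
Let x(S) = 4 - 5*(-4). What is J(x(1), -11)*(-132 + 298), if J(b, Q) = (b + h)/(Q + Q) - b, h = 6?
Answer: -46314/11 ≈ -4210.4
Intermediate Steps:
x(S) = 24 (x(S) = 4 + 20 = 24)
J(b, Q) = -b + (6 + b)/(2*Q) (J(b, Q) = (b + 6)/(Q + Q) - b = (6 + b)/((2*Q)) - b = (6 + b)*(1/(2*Q)) - b = (6 + b)/(2*Q) - b = -b + (6 + b)/(2*Q))
J(x(1), -11)*(-132 + 298) = ((3 + (½)*24 - 1*(-11)*24)/(-11))*(-132 + 298) = -(3 + 12 + 264)/11*166 = -1/11*279*166 = -279/11*166 = -46314/11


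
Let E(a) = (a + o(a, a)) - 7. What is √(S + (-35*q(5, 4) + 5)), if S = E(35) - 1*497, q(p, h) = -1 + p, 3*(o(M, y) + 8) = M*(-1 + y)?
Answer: I*√1938/3 ≈ 14.674*I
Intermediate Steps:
o(M, y) = -8 + M*(-1 + y)/3 (o(M, y) = -8 + (M*(-1 + y))/3 = -8 + M*(-1 + y)/3)
E(a) = -15 + a²/3 + 2*a/3 (E(a) = (a + (-8 - a/3 + a*a/3)) - 7 = (a + (-8 - a/3 + a²/3)) - 7 = (-8 + a²/3 + 2*a/3) - 7 = -15 + a²/3 + 2*a/3)
S = -241/3 (S = (-15 + (⅓)*35² + (⅔)*35) - 1*497 = (-15 + (⅓)*1225 + 70/3) - 497 = (-15 + 1225/3 + 70/3) - 497 = 1250/3 - 497 = -241/3 ≈ -80.333)
√(S + (-35*q(5, 4) + 5)) = √(-241/3 + (-35*(-1 + 5) + 5)) = √(-241/3 + (-35*4 + 5)) = √(-241/3 + (-140 + 5)) = √(-241/3 - 135) = √(-646/3) = I*√1938/3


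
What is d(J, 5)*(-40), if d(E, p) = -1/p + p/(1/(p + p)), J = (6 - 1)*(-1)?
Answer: -1992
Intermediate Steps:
J = -5 (J = 5*(-1) = -5)
d(E, p) = -1/p + 2*p² (d(E, p) = -1/p + p/(1/(2*p)) = -1/p + p/((1/(2*p))) = -1/p + p*(2*p) = -1/p + 2*p²)
d(J, 5)*(-40) = ((-1 + 2*5³)/5)*(-40) = ((-1 + 2*125)/5)*(-40) = ((-1 + 250)/5)*(-40) = ((⅕)*249)*(-40) = (249/5)*(-40) = -1992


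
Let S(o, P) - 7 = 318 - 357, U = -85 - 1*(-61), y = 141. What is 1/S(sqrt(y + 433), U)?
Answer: -1/32 ≈ -0.031250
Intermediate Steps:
U = -24 (U = -85 + 61 = -24)
S(o, P) = -32 (S(o, P) = 7 + (318 - 357) = 7 - 39 = -32)
1/S(sqrt(y + 433), U) = 1/(-32) = -1/32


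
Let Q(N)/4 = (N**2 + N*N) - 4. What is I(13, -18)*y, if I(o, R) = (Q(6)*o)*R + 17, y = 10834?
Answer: -689378254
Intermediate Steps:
Q(N) = -16 + 8*N**2 (Q(N) = 4*((N**2 + N*N) - 4) = 4*((N**2 + N**2) - 4) = 4*(2*N**2 - 4) = 4*(-4 + 2*N**2) = -16 + 8*N**2)
I(o, R) = 17 + 272*R*o (I(o, R) = ((-16 + 8*6**2)*o)*R + 17 = ((-16 + 8*36)*o)*R + 17 = ((-16 + 288)*o)*R + 17 = (272*o)*R + 17 = 272*R*o + 17 = 17 + 272*R*o)
I(13, -18)*y = (17 + 272*(-18)*13)*10834 = (17 - 63648)*10834 = -63631*10834 = -689378254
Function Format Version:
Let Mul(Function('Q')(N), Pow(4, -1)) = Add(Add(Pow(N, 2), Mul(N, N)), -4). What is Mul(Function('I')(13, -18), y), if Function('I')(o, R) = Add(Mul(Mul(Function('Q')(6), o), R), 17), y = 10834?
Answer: -689378254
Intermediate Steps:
Function('Q')(N) = Add(-16, Mul(8, Pow(N, 2))) (Function('Q')(N) = Mul(4, Add(Add(Pow(N, 2), Mul(N, N)), -4)) = Mul(4, Add(Add(Pow(N, 2), Pow(N, 2)), -4)) = Mul(4, Add(Mul(2, Pow(N, 2)), -4)) = Mul(4, Add(-4, Mul(2, Pow(N, 2)))) = Add(-16, Mul(8, Pow(N, 2))))
Function('I')(o, R) = Add(17, Mul(272, R, o)) (Function('I')(o, R) = Add(Mul(Mul(Add(-16, Mul(8, Pow(6, 2))), o), R), 17) = Add(Mul(Mul(Add(-16, Mul(8, 36)), o), R), 17) = Add(Mul(Mul(Add(-16, 288), o), R), 17) = Add(Mul(Mul(272, o), R), 17) = Add(Mul(272, R, o), 17) = Add(17, Mul(272, R, o)))
Mul(Function('I')(13, -18), y) = Mul(Add(17, Mul(272, -18, 13)), 10834) = Mul(Add(17, -63648), 10834) = Mul(-63631, 10834) = -689378254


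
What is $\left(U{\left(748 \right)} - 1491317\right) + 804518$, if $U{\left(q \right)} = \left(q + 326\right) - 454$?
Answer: $-686179$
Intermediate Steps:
$U{\left(q \right)} = -128 + q$ ($U{\left(q \right)} = \left(326 + q\right) - 454 = -128 + q$)
$\left(U{\left(748 \right)} - 1491317\right) + 804518 = \left(\left(-128 + 748\right) - 1491317\right) + 804518 = \left(620 - 1491317\right) + 804518 = -1490697 + 804518 = -686179$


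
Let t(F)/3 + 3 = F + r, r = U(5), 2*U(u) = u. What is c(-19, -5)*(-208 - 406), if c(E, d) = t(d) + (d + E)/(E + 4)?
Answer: 45743/5 ≈ 9148.6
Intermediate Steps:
U(u) = u/2
r = 5/2 (r = (1/2)*5 = 5/2 ≈ 2.5000)
t(F) = -3/2 + 3*F (t(F) = -9 + 3*(F + 5/2) = -9 + 3*(5/2 + F) = -9 + (15/2 + 3*F) = -3/2 + 3*F)
c(E, d) = -3/2 + 3*d + (E + d)/(4 + E) (c(E, d) = (-3/2 + 3*d) + (d + E)/(E + 4) = (-3/2 + 3*d) + (E + d)/(4 + E) = -3/2 + 3*d + (E + d)/(4 + E))
c(-19, -5)*(-208 - 406) = ((-12 - 1*(-19) + 26*(-5) + 6*(-19)*(-5))/(2*(4 - 19)))*(-208 - 406) = ((1/2)*(-12 + 19 - 130 + 570)/(-15))*(-614) = ((1/2)*(-1/15)*447)*(-614) = -149/10*(-614) = 45743/5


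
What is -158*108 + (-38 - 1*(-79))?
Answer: -17023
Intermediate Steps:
-158*108 + (-38 - 1*(-79)) = -17064 + (-38 + 79) = -17064 + 41 = -17023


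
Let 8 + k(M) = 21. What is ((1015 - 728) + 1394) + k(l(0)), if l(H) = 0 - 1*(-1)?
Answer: 1694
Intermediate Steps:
l(H) = 1 (l(H) = 0 + 1 = 1)
k(M) = 13 (k(M) = -8 + 21 = 13)
((1015 - 728) + 1394) + k(l(0)) = ((1015 - 728) + 1394) + 13 = (287 + 1394) + 13 = 1681 + 13 = 1694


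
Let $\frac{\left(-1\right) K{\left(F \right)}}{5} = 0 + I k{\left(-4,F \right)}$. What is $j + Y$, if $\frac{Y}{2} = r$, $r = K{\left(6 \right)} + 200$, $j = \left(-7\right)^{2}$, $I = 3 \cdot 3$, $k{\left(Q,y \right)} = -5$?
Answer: $899$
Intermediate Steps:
$I = 9$
$K{\left(F \right)} = 225$ ($K{\left(F \right)} = - 5 \left(0 + 9 \left(-5\right)\right) = - 5 \left(0 - 45\right) = \left(-5\right) \left(-45\right) = 225$)
$j = 49$
$r = 425$ ($r = 225 + 200 = 425$)
$Y = 850$ ($Y = 2 \cdot 425 = 850$)
$j + Y = 49 + 850 = 899$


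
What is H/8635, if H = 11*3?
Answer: 3/785 ≈ 0.0038217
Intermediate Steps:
H = 33
H/8635 = 33/8635 = 33*(1/8635) = 3/785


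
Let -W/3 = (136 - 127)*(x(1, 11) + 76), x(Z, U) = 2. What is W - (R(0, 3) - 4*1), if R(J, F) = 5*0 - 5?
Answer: -2097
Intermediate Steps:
R(J, F) = -5 (R(J, F) = 0 - 5 = -5)
W = -2106 (W = -3*(136 - 127)*(2 + 76) = -27*78 = -3*702 = -2106)
W - (R(0, 3) - 4*1) = -2106 - (-5 - 4*1) = -2106 - (-5 - 4) = -2106 - 1*(-9) = -2106 + 9 = -2097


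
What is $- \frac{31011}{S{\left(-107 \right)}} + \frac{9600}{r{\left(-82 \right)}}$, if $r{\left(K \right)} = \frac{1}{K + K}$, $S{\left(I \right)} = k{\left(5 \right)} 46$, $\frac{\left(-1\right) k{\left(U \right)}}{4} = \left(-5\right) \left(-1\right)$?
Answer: $- \frac{1448416989}{920} \approx -1.5744 \cdot 10^{6}$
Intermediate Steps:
$k{\left(U \right)} = -20$ ($k{\left(U \right)} = - 4 \left(\left(-5\right) \left(-1\right)\right) = \left(-4\right) 5 = -20$)
$S{\left(I \right)} = -920$ ($S{\left(I \right)} = \left(-20\right) 46 = -920$)
$r{\left(K \right)} = \frac{1}{2 K}$
$- \frac{31011}{S{\left(-107 \right)}} + \frac{9600}{r{\left(-82 \right)}} = - \frac{31011}{-920} + \frac{9600}{\frac{1}{2} \frac{1}{-82}} = \left(-31011\right) \left(- \frac{1}{920}\right) + \frac{9600}{\frac{1}{2} \left(- \frac{1}{82}\right)} = \frac{31011}{920} + \frac{9600}{- \frac{1}{164}} = \frac{31011}{920} + 9600 \left(-164\right) = \frac{31011}{920} - 1574400 = - \frac{1448416989}{920}$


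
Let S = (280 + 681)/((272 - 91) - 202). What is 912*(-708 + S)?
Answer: -4812016/7 ≈ -6.8743e+5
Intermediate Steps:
S = -961/21 (S = 961/(181 - 202) = 961/(-21) = 961*(-1/21) = -961/21 ≈ -45.762)
912*(-708 + S) = 912*(-708 - 961/21) = 912*(-15829/21) = -4812016/7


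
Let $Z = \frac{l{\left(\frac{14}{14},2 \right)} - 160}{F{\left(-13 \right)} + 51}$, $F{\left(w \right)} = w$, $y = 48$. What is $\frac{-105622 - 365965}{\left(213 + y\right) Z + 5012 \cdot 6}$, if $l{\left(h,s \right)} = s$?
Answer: $- \frac{8960153}{550749} \approx -16.269$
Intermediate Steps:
$Z = - \frac{79}{19}$ ($Z = \frac{2 - 160}{-13 + 51} = - \frac{158}{38} = \left(-158\right) \frac{1}{38} = - \frac{79}{19} \approx -4.1579$)
$\frac{-105622 - 365965}{\left(213 + y\right) Z + 5012 \cdot 6} = \frac{-105622 - 365965}{\left(213 + 48\right) \left(- \frac{79}{19}\right) + 5012 \cdot 6} = - \frac{471587}{261 \left(- \frac{79}{19}\right) + 30072} = - \frac{471587}{- \frac{20619}{19} + 30072} = - \frac{471587}{\frac{550749}{19}} = \left(-471587\right) \frac{19}{550749} = - \frac{8960153}{550749}$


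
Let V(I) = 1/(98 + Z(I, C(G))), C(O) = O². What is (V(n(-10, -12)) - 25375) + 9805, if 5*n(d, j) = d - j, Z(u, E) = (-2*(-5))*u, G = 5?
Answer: -1588139/102 ≈ -15570.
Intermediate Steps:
Z(u, E) = 10*u
n(d, j) = -j/5 + d/5 (n(d, j) = (d - j)/5 = -j/5 + d/5)
V(I) = 1/(98 + 10*I)
(V(n(-10, -12)) - 25375) + 9805 = (1/(2*(49 + 5*(-⅕*(-12) + (⅕)*(-10)))) - 25375) + 9805 = (1/(2*(49 + 5*(12/5 - 2))) - 25375) + 9805 = (1/(2*(49 + 5*(⅖))) - 25375) + 9805 = (1/(2*(49 + 2)) - 25375) + 9805 = ((½)/51 - 25375) + 9805 = ((½)*(1/51) - 25375) + 9805 = (1/102 - 25375) + 9805 = -2588249/102 + 9805 = -1588139/102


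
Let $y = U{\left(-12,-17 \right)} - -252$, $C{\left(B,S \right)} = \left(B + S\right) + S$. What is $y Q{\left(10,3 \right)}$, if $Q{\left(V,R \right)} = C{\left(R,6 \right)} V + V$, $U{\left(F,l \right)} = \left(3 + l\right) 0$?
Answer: $40320$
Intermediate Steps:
$C{\left(B,S \right)} = B + 2 S$
$U{\left(F,l \right)} = 0$
$Q{\left(V,R \right)} = V + V \left(12 + R\right)$ ($Q{\left(V,R \right)} = \left(R + 2 \cdot 6\right) V + V = \left(R + 12\right) V + V = \left(12 + R\right) V + V = V \left(12 + R\right) + V = V + V \left(12 + R\right)$)
$y = 252$ ($y = 0 - -252 = 0 + 252 = 252$)
$y Q{\left(10,3 \right)} = 252 \cdot 10 \left(13 + 3\right) = 252 \cdot 10 \cdot 16 = 252 \cdot 160 = 40320$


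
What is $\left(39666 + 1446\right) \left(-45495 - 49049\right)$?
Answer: $-3886892928$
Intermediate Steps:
$\left(39666 + 1446\right) \left(-45495 - 49049\right) = 41112 \left(-94544\right) = -3886892928$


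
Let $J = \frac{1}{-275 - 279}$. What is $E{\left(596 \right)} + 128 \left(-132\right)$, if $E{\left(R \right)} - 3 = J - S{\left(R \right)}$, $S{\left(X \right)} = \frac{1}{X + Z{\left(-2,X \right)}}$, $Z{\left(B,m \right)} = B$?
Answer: $- \frac{1389770504}{82269} \approx -16893.0$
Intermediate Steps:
$S{\left(X \right)} = \frac{1}{-2 + X}$ ($S{\left(X \right)} = \frac{1}{X - 2} = \frac{1}{-2 + X}$)
$J = - \frac{1}{554}$ ($J = \frac{1}{-554} = - \frac{1}{554} \approx -0.0018051$)
$E{\left(R \right)} = \frac{1661}{554} - \frac{1}{-2 + R}$ ($E{\left(R \right)} = 3 - \left(\frac{1}{554} + \frac{1}{-2 + R}\right) = \frac{1661}{554} - \frac{1}{-2 + R}$)
$E{\left(596 \right)} + 128 \left(-132\right) = \frac{-3876 + 1661 \cdot 596}{554 \left(-2 + 596\right)} + 128 \left(-132\right) = \frac{-3876 + 989956}{554 \cdot 594} - 16896 = \frac{1}{554} \cdot \frac{1}{594} \cdot 986080 - 16896 = \frac{246520}{82269} - 16896 = - \frac{1389770504}{82269}$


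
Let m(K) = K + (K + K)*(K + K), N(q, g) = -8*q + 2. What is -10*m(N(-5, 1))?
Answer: -70980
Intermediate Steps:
N(q, g) = 2 - 8*q
m(K) = K + 4*K² (m(K) = K + (2*K)*(2*K) = K + 4*K²)
-10*m(N(-5, 1)) = -10*(2 - 8*(-5))*(1 + 4*(2 - 8*(-5))) = -10*(2 + 40)*(1 + 4*(2 + 40)) = -420*(1 + 4*42) = -420*(1 + 168) = -420*169 = -10*7098 = -70980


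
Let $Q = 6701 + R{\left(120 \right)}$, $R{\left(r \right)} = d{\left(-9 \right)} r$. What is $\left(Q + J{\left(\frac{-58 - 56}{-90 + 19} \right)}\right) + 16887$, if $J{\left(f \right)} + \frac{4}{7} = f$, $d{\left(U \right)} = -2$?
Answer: $\frac{11604470}{497} \approx 23349.0$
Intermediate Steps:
$J{\left(f \right)} = - \frac{4}{7} + f$
$R{\left(r \right)} = - 2 r$
$Q = 6461$ ($Q = 6701 - 240 = 6461$)
$\left(Q + J{\left(\frac{-58 - 56}{-90 + 19} \right)}\right) + 16887 = \left(6461 - \left(\frac{4}{7} - \frac{-58 - 56}{-90 + 19}\right)\right) + 16887 = \left(6461 - \left(\frac{4}{7} + \frac{114}{-71}\right)\right) + 16887 = \left(6461 - - \frac{514}{497}\right) + 16887 = \left(6461 + \left(- \frac{4}{7} + \frac{114}{71}\right)\right) + 16887 = \left(6461 + \frac{514}{497}\right) + 16887 = \frac{3211631}{497} + 16887 = \frac{11604470}{497}$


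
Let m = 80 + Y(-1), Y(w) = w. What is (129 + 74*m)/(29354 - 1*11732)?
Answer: 5975/17622 ≈ 0.33906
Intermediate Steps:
m = 79 (m = 80 - 1 = 79)
(129 + 74*m)/(29354 - 1*11732) = (129 + 74*79)/(29354 - 1*11732) = (129 + 5846)/(29354 - 11732) = 5975/17622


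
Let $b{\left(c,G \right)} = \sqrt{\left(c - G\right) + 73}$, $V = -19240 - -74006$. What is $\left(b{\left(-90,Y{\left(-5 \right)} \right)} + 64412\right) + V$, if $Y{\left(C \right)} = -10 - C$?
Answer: $119178 + 2 i \sqrt{3} \approx 1.1918 \cdot 10^{5} + 3.4641 i$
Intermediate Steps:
$V = 54766$ ($V = -19240 + 74006 = 54766$)
$b{\left(c,G \right)} = \sqrt{73 + c - G}$
$\left(b{\left(-90,Y{\left(-5 \right)} \right)} + 64412\right) + V = \left(\sqrt{73 - 90 - \left(-10 - -5\right)} + 64412\right) + 54766 = \left(\sqrt{73 - 90 - \left(-10 + 5\right)} + 64412\right) + 54766 = \left(\sqrt{73 - 90 - -5} + 64412\right) + 54766 = \left(\sqrt{73 - 90 + 5} + 64412\right) + 54766 = \left(\sqrt{-12} + 64412\right) + 54766 = \left(2 i \sqrt{3} + 64412\right) + 54766 = \left(64412 + 2 i \sqrt{3}\right) + 54766 = 119178 + 2 i \sqrt{3}$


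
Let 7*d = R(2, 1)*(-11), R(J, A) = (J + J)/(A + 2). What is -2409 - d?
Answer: -50545/21 ≈ -2406.9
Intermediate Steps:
R(J, A) = 2*J/(2 + A) (R(J, A) = (2*J)/(2 + A) = 2*J/(2 + A))
d = -44/21 (d = ((2*2/(2 + 1))*(-11))/7 = ((2*2/3)*(-11))/7 = ((2*2*(⅓))*(-11))/7 = ((4/3)*(-11))/7 = (⅐)*(-44/3) = -44/21 ≈ -2.0952)
-2409 - d = -2409 - 1*(-44/21) = -2409 + 44/21 = -50545/21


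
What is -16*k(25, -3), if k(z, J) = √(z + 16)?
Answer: -16*√41 ≈ -102.45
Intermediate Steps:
k(z, J) = √(16 + z)
-16*k(25, -3) = -16*√(16 + 25) = -16*√41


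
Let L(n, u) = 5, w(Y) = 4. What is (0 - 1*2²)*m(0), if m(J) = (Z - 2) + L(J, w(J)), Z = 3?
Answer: -24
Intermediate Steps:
m(J) = 6 (m(J) = (3 - 2) + 5 = 1 + 5 = 6)
(0 - 1*2²)*m(0) = (0 - 1*2²)*6 = (0 - 1*4)*6 = (0 - 4)*6 = -4*6 = -24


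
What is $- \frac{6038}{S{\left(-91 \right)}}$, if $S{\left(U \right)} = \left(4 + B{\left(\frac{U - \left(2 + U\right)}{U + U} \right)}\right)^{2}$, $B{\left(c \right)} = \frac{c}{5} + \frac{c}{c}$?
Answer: $- \frac{625008475}{2590088} \approx -241.31$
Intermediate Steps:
$B{\left(c \right)} = 1 + \frac{c}{5}$ ($B{\left(c \right)} = c \frac{1}{5} + 1 = \frac{c}{5} + 1 = 1 + \frac{c}{5}$)
$S{\left(U \right)} = \left(5 - \frac{1}{5 U}\right)^{2}$ ($S{\left(U \right)} = \left(4 + \left(1 + \frac{\left(U - \left(2 + U\right)\right) \frac{1}{U + U}}{5}\right)\right)^{2} = \left(4 + \left(1 + \frac{\left(-2\right) \frac{1}{2 U}}{5}\right)\right)^{2} = \left(4 + \left(1 + \frac{\left(-1\right) \frac{1}{U}}{5}\right)\right)^{2} = \left(4 + \left(1 - \frac{1}{5 U}\right)\right)^{2} = \left(5 - \frac{1}{5 U}\right)^{2}$)
$- \frac{6038}{S{\left(-91 \right)}} = - \frac{6038}{\frac{1}{25} \cdot \frac{1}{8281} \left(-1 + 25 \left(-91\right)\right)^{2}} = - \frac{6038}{\frac{1}{25} \cdot \frac{1}{8281} \left(-1 - 2275\right)^{2}} = - \frac{6038}{\frac{1}{25} \cdot \frac{1}{8281} \left(-2276\right)^{2}} = - \frac{6038}{\frac{1}{25} \cdot \frac{1}{8281} \cdot 5180176} = - \frac{6038}{\frac{5180176}{207025}} = \left(-6038\right) \frac{207025}{5180176} = - \frac{625008475}{2590088}$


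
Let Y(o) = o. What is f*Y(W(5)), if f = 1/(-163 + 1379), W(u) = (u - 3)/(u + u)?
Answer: 1/6080 ≈ 0.00016447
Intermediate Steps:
W(u) = (-3 + u)/(2*u) (W(u) = (-3 + u)/((2*u)) = (-3 + u)*(1/(2*u)) = (-3 + u)/(2*u))
f = 1/1216 ≈ 0.00082237
f*Y(W(5)) = ((½)*(-3 + 5)/5)/1216 = ((½)*(⅕)*2)/1216 = (1/1216)*(⅕) = 1/6080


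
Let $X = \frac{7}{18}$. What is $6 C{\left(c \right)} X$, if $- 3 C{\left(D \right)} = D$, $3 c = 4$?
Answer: $- \frac{28}{27} \approx -1.037$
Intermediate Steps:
$c = \frac{4}{3}$ ($c = \frac{1}{3} \cdot 4 = \frac{4}{3} \approx 1.3333$)
$C{\left(D \right)} = - \frac{D}{3}$
$X = \frac{7}{18}$ ($X = 7 \cdot \frac{1}{18} = \frac{7}{18} \approx 0.38889$)
$6 C{\left(c \right)} X = 6 \left(\left(- \frac{1}{3}\right) \frac{4}{3}\right) \frac{7}{18} = 6 \left(- \frac{4}{9}\right) \frac{7}{18} = \left(- \frac{8}{3}\right) \frac{7}{18} = - \frac{28}{27}$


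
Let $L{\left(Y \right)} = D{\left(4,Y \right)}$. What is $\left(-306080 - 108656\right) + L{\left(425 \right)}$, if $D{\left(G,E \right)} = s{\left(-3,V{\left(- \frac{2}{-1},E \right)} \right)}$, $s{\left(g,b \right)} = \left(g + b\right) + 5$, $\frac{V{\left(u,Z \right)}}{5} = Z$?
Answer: $-412609$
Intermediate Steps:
$V{\left(u,Z \right)} = 5 Z$
$s{\left(g,b \right)} = 5 + b + g$ ($s{\left(g,b \right)} = \left(b + g\right) + 5 = 5 + b + g$)
$D{\left(G,E \right)} = 2 + 5 E$ ($D{\left(G,E \right)} = 5 + 5 E - 3 = 2 + 5 E$)
$L{\left(Y \right)} = 2 + 5 Y$
$\left(-306080 - 108656\right) + L{\left(425 \right)} = \left(-306080 - 108656\right) + \left(2 + 5 \cdot 425\right) = -414736 + \left(2 + 2125\right) = -414736 + 2127 = -412609$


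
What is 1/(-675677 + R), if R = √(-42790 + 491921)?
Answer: -675677/456538959198 - √449131/456538959198 ≈ -1.4815e-6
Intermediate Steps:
R = √449131 ≈ 670.17
1/(-675677 + R) = 1/(-675677 + √449131)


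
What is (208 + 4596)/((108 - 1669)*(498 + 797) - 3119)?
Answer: -2402/1012307 ≈ -0.0023728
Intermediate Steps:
(208 + 4596)/((108 - 1669)*(498 + 797) - 3119) = 4804/(-1561*1295 - 3119) = 4804/(-2021495 - 3119) = 4804/(-2024614) = 4804*(-1/2024614) = -2402/1012307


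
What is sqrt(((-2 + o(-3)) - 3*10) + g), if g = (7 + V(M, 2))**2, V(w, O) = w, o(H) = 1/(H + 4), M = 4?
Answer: 3*sqrt(10) ≈ 9.4868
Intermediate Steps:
o(H) = 1/(4 + H)
g = 121 (g = (7 + 4)**2 = 11**2 = 121)
sqrt(((-2 + o(-3)) - 3*10) + g) = sqrt(((-2 + 1/(4 - 3)) - 3*10) + 121) = sqrt(((-2 + 1/1) - 30) + 121) = sqrt(((-2 + 1) - 30) + 121) = sqrt((-1 - 30) + 121) = sqrt(-31 + 121) = sqrt(90) = 3*sqrt(10)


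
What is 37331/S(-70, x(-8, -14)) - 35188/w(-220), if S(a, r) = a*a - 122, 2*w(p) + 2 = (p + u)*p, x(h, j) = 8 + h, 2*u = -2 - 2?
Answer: 743457425/116673982 ≈ 6.3721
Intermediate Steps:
u = -2 (u = (-2 - 2)/2 = (½)*(-4) = -2)
w(p) = -1 + p*(-2 + p)/2 (w(p) = -1 + ((p - 2)*p)/2 = -1 + ((-2 + p)*p)/2 = -1 + (p*(-2 + p))/2 = -1 + p*(-2 + p)/2)
S(a, r) = -122 + a² (S(a, r) = a² - 122 = -122 + a²)
37331/S(-70, x(-8, -14)) - 35188/w(-220) = 37331/(-122 + (-70)²) - 35188/(-1 + (½)*(-220)² - 1*(-220)) = 37331/(-122 + 4900) - 35188/(-1 + (½)*48400 + 220) = 37331/4778 - 35188/(-1 + 24200 + 220) = 37331*(1/4778) - 35188/24419 = 37331/4778 - 35188*1/24419 = 37331/4778 - 35188/24419 = 743457425/116673982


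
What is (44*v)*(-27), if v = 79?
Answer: -93852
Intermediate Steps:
(44*v)*(-27) = (44*79)*(-27) = 3476*(-27) = -93852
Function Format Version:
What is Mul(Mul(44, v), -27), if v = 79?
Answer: -93852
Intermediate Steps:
Mul(Mul(44, v), -27) = Mul(Mul(44, 79), -27) = Mul(3476, -27) = -93852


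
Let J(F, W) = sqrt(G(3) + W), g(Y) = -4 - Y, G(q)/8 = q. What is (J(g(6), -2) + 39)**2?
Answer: (39 + sqrt(22))**2 ≈ 1908.9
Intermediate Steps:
G(q) = 8*q
J(F, W) = sqrt(24 + W) (J(F, W) = sqrt(8*3 + W) = sqrt(24 + W))
(J(g(6), -2) + 39)**2 = (sqrt(24 - 2) + 39)**2 = (sqrt(22) + 39)**2 = (39 + sqrt(22))**2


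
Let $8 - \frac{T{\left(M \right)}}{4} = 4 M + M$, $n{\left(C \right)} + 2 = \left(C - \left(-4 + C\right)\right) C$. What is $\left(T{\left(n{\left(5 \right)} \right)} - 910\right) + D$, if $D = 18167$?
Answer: $16929$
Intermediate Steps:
$n{\left(C \right)} = -2 + 4 C$ ($n{\left(C \right)} = -2 + \left(C - \left(-4 + C\right)\right) C = -2 + 4 C$)
$T{\left(M \right)} = 32 - 20 M$ ($T{\left(M \right)} = 32 - 4 \left(4 M + M\right) = 32 - 4 \cdot 5 M = 32 - 20 M$)
$\left(T{\left(n{\left(5 \right)} \right)} - 910\right) + D = \left(\left(32 - 20 \left(-2 + 4 \cdot 5\right)\right) - 910\right) + 18167 = \left(\left(32 - 20 \left(-2 + 20\right)\right) - 910\right) + 18167 = \left(\left(32 - 360\right) - 910\right) + 18167 = \left(-328 - 910\right) + 18167 = -1238 + 18167 = 16929$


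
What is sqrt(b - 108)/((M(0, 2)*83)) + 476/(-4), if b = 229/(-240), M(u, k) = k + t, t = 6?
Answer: -119 + I*sqrt(392235)/39840 ≈ -119.0 + 0.01572*I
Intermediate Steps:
M(u, k) = 6 + k (M(u, k) = k + 6 = 6 + k)
b = -229/240 (b = 229*(-1/240) = -229/240 ≈ -0.95417)
sqrt(b - 108)/((M(0, 2)*83)) + 476/(-4) = sqrt(-229/240 - 108)/(((6 + 2)*83)) + 476/(-4) = sqrt(-26149/240)/((8*83)) + 476*(-1/4) = (I*sqrt(392235)/60)/664 - 119 = (I*sqrt(392235)/60)*(1/664) - 119 = I*sqrt(392235)/39840 - 119 = -119 + I*sqrt(392235)/39840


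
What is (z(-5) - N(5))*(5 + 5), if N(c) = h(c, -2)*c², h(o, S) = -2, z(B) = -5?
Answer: 450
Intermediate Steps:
N(c) = -2*c²
(z(-5) - N(5))*(5 + 5) = (-5 - (-2)*5²)*(5 + 5) = (-5 - (-2)*25)*10 = (-5 - 1*(-50))*10 = (-5 + 50)*10 = 45*10 = 450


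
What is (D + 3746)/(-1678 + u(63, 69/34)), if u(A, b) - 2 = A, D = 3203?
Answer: -6949/1613 ≈ -4.3081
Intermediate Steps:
u(A, b) = 2 + A
(D + 3746)/(-1678 + u(63, 69/34)) = (3203 + 3746)/(-1678 + (2 + 63)) = 6949/(-1678 + 65) = 6949/(-1613) = 6949*(-1/1613) = -6949/1613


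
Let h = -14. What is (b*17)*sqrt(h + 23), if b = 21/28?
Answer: 153/4 ≈ 38.250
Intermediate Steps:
b = 3/4 (b = 21*(1/28) = 3/4 ≈ 0.75000)
(b*17)*sqrt(h + 23) = ((3/4)*17)*sqrt(-14 + 23) = 51*sqrt(9)/4 = (51/4)*3 = 153/4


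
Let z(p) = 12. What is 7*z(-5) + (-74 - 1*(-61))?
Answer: 71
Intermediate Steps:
7*z(-5) + (-74 - 1*(-61)) = 7*12 + (-74 - 1*(-61)) = 84 + (-74 + 61) = 84 - 13 = 71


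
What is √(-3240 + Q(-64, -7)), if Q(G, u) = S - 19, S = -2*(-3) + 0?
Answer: I*√3253 ≈ 57.035*I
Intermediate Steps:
S = 6 (S = 6 + 0 = 6)
Q(G, u) = -13 (Q(G, u) = 6 - 19 = -13)
√(-3240 + Q(-64, -7)) = √(-3240 - 13) = √(-3253) = I*√3253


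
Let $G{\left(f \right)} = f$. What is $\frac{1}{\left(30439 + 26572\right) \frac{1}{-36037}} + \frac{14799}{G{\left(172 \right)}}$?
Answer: $\frac{837507425}{9805892} \approx 85.409$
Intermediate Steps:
$\frac{1}{\left(30439 + 26572\right) \frac{1}{-36037}} + \frac{14799}{G{\left(172 \right)}} = \frac{1}{\left(30439 + 26572\right) \frac{1}{-36037}} + \frac{14799}{172} = \frac{1}{57011 \left(- \frac{1}{36037}\right)} + 14799 \cdot \frac{1}{172} = \frac{1}{57011} \left(-36037\right) + \frac{14799}{172} = - \frac{36037}{57011} + \frac{14799}{172} = \frac{837507425}{9805892}$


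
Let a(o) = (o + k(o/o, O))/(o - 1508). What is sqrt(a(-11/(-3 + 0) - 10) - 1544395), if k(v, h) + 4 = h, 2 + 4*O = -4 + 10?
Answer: 3*I*sqrt(72277857311)/649 ≈ 1242.7*I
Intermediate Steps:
O = 1 (O = -1/2 + (-4 + 10)/4 = -1/2 + (1/4)*6 = -1/2 + 3/2 = 1)
k(v, h) = -4 + h
a(o) = (-3 + o)/(-1508 + o) (a(o) = (o + (-4 + 1))/(o - 1508) = (o - 3)/(-1508 + o) = (-3 + o)/(-1508 + o))
sqrt(a(-11/(-3 + 0) - 10) - 1544395) = sqrt((-3 + (-11/(-3 + 0) - 10))/(-1508 + (-11/(-3 + 0) - 10)) - 1544395) = sqrt((-3 + (-11/(-3) - 10))/(-1508 + (-11/(-3) - 10)) - 1544395) = sqrt((-3 + (-1/3*(-11) - 10))/(-1508 + (-1/3*(-11) - 10)) - 1544395) = sqrt((-3 + (11/3 - 10))/(-1508 + (11/3 - 10)) - 1544395) = sqrt((-3 - 19/3)/(-1508 - 19/3) - 1544395) = sqrt(-28/3/(-4543/3) - 1544395) = sqrt(-3/4543*(-28/3) - 1544395) = sqrt(4/649 - 1544395) = sqrt(-1002312351/649) = 3*I*sqrt(72277857311)/649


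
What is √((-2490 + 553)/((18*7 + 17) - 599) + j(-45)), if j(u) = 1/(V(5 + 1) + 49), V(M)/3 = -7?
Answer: 11*√90174/1596 ≈ 2.0697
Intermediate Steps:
V(M) = -21 (V(M) = 3*(-7) = -21)
j(u) = 1/28 (j(u) = 1/(-21 + 49) = 1/28)
√((-2490 + 553)/((18*7 + 17) - 599) + j(-45)) = √((-2490 + 553)/((18*7 + 17) - 599) + 1/28) = √(-1937/((126 + 17) - 599) + 1/28) = √(-1937/(143 - 599) + 1/28) = √(-1937/(-456) + 1/28) = √(-1937*(-1/456) + 1/28) = √(1937/456 + 1/28) = √(13673/3192) = 11*√90174/1596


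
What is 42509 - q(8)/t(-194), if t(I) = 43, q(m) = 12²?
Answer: 1827743/43 ≈ 42506.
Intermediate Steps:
q(m) = 144
42509 - q(8)/t(-194) = 42509 - 144/43 = 1827743/43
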